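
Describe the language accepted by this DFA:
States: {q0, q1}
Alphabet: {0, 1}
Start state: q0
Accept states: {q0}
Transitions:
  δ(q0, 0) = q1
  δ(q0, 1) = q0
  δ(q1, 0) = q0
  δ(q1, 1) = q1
Analyzing the DFA structure:
Start state: q0
Accept states: {q0}
Interpreting what each state remembers (checking against the transitions):
  q0: an even number of 0s has been read so far
  q1: an odd number of 0s has been read so far
  δ(q0, 0): in q0 (an even number of 0s has been read so far), after reading 0 we have: an odd number of 0s has been read so far → q1
  δ(q0, 1): in q0 (an even number of 0s has been read so far), after reading 1 we have: an even number of 0s has been read so far → q0
  δ(q1, 0): in q1 (an odd number of 0s has been read so far), after reading 0 we have: an even number of 0s has been read so far → q0
  δ(q1, 1): in q1 (an odd number of 0s has been read so far), after reading 1 we have: an odd number of 0s has been read so far → q1
A string is accepted iff it ends in {q0}, i.e. an even number of 0s has been read so far.
Language: All binary strings with an even number of 0s

Final answer: All binary strings with an even number of 0s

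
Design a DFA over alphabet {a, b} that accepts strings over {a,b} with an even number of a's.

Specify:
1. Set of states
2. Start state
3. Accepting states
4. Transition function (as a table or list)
One valid DFA (any DFA recognizing the same language is acceptable):
States: {q0, q1}
Start: q0
Accepting: {q0}
Transitions (accepting states marked with *):
State | a | b | Accepting
-------------------------
q0    | q1 | q0 | *
q1    | q0 | q1 |  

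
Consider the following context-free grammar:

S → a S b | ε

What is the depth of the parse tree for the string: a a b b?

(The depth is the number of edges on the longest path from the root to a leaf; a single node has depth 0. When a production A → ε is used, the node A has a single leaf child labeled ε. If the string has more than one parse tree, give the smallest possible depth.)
The only parse tree applies S → a S b 2 times (once per matching a…b pair) and then S → ε.
The S nodes sit at depths 0, 1, …, 2; the innermost S (depth 2) has the single child ε at depth 3.
The terminal leaves a, b are at depths 1..2, so the longest root-to-leaf path is S → S → … → S → ε with 3 edges.
Depth = 3.

Final answer: 3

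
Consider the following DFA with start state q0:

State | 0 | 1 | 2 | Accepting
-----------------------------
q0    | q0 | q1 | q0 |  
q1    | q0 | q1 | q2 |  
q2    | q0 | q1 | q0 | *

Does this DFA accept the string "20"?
Start in q0.
Read '2': q0 → q0
Read '0': q0 → q0
Final state q0 is not accepting, so the string is rejected.

Final answer: No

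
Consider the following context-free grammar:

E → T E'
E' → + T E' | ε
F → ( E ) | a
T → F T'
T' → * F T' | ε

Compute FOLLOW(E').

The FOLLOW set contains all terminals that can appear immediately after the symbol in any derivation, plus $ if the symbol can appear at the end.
Useful FIRST sets: FIRST(E') = {+, ε}, FIRST(T') = {*, ε} (both E' and T' are nullable).
FOLLOW(E): E is the start symbol → $; E appears in F → ( E ) followed by ')' → FOLLOW(E) = {), $}.
FOLLOW(E'): E' appears at the right end of E → T E' and of E' → + T E', so FOLLOW(E') ⊇ FOLLOW(E) (the second occurrence adds nothing new). FOLLOW(E') = {), $}.

Final answer: {$, )}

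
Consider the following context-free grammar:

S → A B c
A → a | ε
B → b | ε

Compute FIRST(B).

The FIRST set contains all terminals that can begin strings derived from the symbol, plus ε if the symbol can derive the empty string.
B → b contributes b; B → ε makes B nullable, contributing ε. FIRST(B) = {b, ε}.

Final answer: {b, ε}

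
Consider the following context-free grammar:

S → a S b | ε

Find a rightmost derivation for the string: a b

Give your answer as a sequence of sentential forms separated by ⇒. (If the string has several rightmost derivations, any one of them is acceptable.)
Start with S.
Step 1: the rightmost non-terminal is S; apply S → a S b:  a S b
Step 2: the rightmost non-terminal is S; apply S → ε:  a b

Final answer: S ⇒ a S b ⇒ a b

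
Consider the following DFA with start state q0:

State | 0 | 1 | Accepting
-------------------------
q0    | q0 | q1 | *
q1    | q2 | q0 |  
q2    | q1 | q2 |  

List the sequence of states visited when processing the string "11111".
q0 → q1 → q0 → q1 → q0 → q1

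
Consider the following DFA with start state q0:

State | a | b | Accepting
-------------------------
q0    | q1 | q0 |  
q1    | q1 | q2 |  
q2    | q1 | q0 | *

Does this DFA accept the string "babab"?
Start in q0.
Read 'b': q0 → q0
Read 'a': q0 → q1
Read 'b': q1 → q2
Read 'a': q2 → q1
Read 'b': q1 → q2
Final state q2 is accepting, so the string is accepted.

Final answer: Yes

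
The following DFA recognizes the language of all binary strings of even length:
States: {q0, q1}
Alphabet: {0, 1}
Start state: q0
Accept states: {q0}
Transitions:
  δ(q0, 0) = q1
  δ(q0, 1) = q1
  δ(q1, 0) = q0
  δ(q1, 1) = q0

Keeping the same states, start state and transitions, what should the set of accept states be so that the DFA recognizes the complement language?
The DFA is complete (every state has a transition on every symbol), so the complement
is recognized by the same DFA with accepting and non-accepting states swapped.
Original accept states: {q0}
Complement accept states = All states - Original accept states
= {q0, q1} - {q0}
= {q1}
Complement language: strings of ODD length

Final answer: {q1}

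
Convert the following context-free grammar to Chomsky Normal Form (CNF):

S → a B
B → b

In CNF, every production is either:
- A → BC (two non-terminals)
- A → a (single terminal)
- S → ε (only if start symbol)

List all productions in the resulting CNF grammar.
The grammar has no ε-productions or unit productions to eliminate.
S → a B has terminal a in a right-hand side of length ≥ 2: introduce T_a → a and use T_a in place of a.
B → b is already in CNF (single terminal) – keep it.
S → a B becomes S → T_a B.
Resulting CNF grammar (3 productions): T_a → a; B → b; S → T_a B

Final answer: T_a → a; B → b; S → T_a B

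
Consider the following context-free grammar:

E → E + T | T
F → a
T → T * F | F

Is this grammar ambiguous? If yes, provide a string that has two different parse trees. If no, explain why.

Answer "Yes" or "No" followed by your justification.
This is the standard stratified expression grammar: '+' is introduced only by the left-recursive rule E → E + T and '*' only by the left-recursive rule T → T * F, with F → a. For any string, the last '+' must be the one produced at the root E (everything after it is a T containing no '+'), and likewise within each T the last '*' is produced at its root. This fixes the parse tree uniquely (left-associative, '*' binding tighter than '+'), so every string has exactly one parse tree.

Final answer: No - the grammar is unambiguous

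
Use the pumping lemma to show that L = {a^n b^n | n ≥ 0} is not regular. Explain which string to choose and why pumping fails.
Language: L = {a^n b^n | n ≥ 0} (equal numbers of a's followed by b's)
Step 1: Assume for contradiction that L is regular, with pumping length p.
Step 2: Choose s = a^p b^p. Then s ∈ L (it has p a's followed by p b's) and |s| ≥ p.
Step 3: Consider any decomposition s = xyz with |xy| ≤ p and |y| > 0. Since |xy| ≤ p and the first p symbols of s are all a's, y = a^k for some k with 1 ≤ k ≤ p.
Step 4: Pumping up (i = 2): xy²z = a^(p+k) b^p, which has more a's than b's, so xy²z ∉ L.
This contradicts the pumping lemma, so L is not regular.

Final answer: Choose s = a^p b^p. Since |xy| ≤ p, y = a^k with k ≥ 1. Then xy²z = a^(p+k) b^p ∉ L.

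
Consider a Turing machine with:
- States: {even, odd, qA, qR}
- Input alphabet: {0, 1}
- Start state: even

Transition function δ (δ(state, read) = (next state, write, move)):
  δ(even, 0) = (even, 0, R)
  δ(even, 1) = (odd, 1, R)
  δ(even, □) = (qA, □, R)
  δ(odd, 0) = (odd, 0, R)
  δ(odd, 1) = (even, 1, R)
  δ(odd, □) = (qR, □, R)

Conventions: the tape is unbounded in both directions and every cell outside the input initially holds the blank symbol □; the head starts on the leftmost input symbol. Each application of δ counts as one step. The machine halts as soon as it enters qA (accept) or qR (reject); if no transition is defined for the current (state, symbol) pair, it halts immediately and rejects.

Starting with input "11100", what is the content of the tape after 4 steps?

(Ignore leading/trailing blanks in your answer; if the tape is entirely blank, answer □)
Step 0: [even]11100 (head at position 0)
Step 1: δ(even, 1) = (odd, 1, R)  ⊢  1[odd]1100 (head at position 1)
Step 2: δ(odd, 1) = (even, 1, R)  ⊢  11[even]100 (head at position 2)
Step 3: δ(even, 1) = (odd, 1, R)  ⊢  111[odd]00 (head at position 3)
Step 4: δ(odd, 0) = (odd, 0, R)  ⊢  1110[odd]0 (head at position 4)
Tape after 4 steps (ignoring surrounding blanks): 11100

Final answer: Tape: 11100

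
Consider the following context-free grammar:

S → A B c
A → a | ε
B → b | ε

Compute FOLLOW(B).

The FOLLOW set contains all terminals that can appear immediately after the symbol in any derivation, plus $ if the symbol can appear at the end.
B occurs in S → A B c, immediately followed by the terminal c. So FOLLOW(B) = {c}.

Final answer: {c}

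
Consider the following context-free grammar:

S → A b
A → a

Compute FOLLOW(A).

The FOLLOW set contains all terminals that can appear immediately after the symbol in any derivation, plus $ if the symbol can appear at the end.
A occurs only in S → A b, where it is immediately followed by the terminal b. So FOLLOW(A) = {b}.

Final answer: {b}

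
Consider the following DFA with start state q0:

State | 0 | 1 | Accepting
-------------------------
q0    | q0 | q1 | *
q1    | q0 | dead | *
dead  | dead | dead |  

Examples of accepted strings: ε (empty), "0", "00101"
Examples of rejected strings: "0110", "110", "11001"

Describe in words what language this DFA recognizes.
binary strings with no two consecutive 1s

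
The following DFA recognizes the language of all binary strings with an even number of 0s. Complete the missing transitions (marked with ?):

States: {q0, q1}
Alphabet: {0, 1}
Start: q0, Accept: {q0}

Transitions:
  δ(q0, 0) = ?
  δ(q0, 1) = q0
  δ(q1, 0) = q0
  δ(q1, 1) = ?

What each state remembers (consistent with the given transitions and accept states):
  q0: an even number of 0s has been read so far
  q1: an odd number of 0s has been read so far
Filling in the missing entries:
  δ(q0, 0): in q0 (an even number of 0s has been read so far), after reading 0 we have: an odd number of 0s has been read so far → q1
  δ(q1, 1): in q1 (an odd number of 0s has been read so far), after reading 1 we have: an odd number of 0s has been read so far → q1

Final answer: δ(q0, 0) = q1; δ(q1, 1) = q1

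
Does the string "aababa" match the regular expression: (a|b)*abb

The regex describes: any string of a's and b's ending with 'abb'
No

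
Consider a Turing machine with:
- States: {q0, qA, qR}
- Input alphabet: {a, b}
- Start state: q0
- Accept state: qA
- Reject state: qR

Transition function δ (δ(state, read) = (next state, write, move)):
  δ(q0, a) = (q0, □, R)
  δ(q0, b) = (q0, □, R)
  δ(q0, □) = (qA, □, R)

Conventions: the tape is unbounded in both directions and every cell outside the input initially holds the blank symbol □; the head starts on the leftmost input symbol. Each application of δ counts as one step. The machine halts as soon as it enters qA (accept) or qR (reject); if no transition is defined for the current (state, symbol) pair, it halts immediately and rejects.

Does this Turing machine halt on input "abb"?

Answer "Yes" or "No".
Step 0: [q0]abb (head at position 0)
Step 1: δ(q0, a) = (q0, □, R)  ⊢  □[q0]bb (head at position 1)
Step 2: δ(q0, b) = (q0, □, R)  ⊢  □□[q0]b (head at position 2)
Step 3: δ(q0, b) = (q0, □, R)  ⊢  □□□[q0]□ (head at position 3)
Step 4: δ(q0, □) = (qA, □, R)  ⊢  □□□□[qA]□ (head at position 4)
The machine is in qA, so it halts and accepts.
It halts after 4 steps.

Final answer: Yes - halts after 4 steps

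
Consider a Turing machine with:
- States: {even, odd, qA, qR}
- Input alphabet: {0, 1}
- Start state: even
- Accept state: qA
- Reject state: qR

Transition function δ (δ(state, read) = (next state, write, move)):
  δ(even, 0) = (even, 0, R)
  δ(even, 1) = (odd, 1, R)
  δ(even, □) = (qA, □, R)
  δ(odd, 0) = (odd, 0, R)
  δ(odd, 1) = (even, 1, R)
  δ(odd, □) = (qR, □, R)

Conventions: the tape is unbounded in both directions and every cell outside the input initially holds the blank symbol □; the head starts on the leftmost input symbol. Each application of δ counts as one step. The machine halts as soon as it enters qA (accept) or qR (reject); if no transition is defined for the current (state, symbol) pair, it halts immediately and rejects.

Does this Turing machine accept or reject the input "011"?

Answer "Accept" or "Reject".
Step 0: [even]011 (head at position 0)
Step 1: δ(even, 0) = (even, 0, R)  ⊢  0[even]11 (head at position 1)
Step 2: δ(even, 1) = (odd, 1, R)  ⊢  01[odd]1 (head at position 2)
Step 3: δ(odd, 1) = (even, 1, R)  ⊢  011[even]□ (head at position 3)
Step 4: δ(even, □) = (qA, □, R)  ⊢  011□[qA]□ (head at position 4)
The machine is in qA, so it halts and accepts.

Final answer: Accept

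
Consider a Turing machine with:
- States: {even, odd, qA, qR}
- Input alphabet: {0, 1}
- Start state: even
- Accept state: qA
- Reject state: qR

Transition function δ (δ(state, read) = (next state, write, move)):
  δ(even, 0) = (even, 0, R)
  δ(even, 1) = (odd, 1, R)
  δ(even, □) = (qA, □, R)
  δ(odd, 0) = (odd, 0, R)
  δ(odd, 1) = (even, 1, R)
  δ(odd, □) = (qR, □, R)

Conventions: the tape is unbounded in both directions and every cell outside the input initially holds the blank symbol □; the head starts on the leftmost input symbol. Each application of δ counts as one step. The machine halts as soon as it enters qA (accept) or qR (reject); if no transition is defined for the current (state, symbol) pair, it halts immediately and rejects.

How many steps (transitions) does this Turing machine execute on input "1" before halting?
Step 0: [even]1 (head at position 0)
Step 1: δ(even, 1) = (odd, 1, R)  ⊢  1[odd]□ (head at position 1)
Step 2: δ(odd, □) = (qR, □, R)  ⊢  1□[qR]□ (head at position 2)
The machine is in qR, so it halts and rejects.
Number of transitions executed: 2.

Final answer: 2 steps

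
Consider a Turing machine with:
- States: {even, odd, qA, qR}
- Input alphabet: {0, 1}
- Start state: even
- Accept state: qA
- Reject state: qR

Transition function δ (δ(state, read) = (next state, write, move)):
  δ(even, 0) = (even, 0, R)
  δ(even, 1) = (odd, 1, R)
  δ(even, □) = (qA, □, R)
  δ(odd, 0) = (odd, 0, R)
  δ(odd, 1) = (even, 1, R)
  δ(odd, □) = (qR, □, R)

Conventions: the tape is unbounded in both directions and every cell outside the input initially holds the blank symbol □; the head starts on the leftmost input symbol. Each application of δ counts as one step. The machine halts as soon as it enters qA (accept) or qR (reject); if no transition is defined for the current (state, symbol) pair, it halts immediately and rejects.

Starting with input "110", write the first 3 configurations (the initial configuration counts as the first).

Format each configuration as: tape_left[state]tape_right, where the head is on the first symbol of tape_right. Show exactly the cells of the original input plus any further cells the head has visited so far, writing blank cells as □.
Step 0: [even]110 (head at position 0)
Step 1: δ(even, 1) = (odd, 1, R)  ⊢  1[odd]10 (head at position 1)
Step 2: δ(odd, 1) = (even, 1, R)  ⊢  11[even]0 (head at position 2)

Final answer: [even]110 ⊢ 1[odd]10 ⊢ 11[even]0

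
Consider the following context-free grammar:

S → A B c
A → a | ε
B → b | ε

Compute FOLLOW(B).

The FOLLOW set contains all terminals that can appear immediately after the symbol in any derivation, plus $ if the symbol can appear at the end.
B occurs in S → A B c, immediately followed by the terminal c. So FOLLOW(B) = {c}.

Final answer: {c}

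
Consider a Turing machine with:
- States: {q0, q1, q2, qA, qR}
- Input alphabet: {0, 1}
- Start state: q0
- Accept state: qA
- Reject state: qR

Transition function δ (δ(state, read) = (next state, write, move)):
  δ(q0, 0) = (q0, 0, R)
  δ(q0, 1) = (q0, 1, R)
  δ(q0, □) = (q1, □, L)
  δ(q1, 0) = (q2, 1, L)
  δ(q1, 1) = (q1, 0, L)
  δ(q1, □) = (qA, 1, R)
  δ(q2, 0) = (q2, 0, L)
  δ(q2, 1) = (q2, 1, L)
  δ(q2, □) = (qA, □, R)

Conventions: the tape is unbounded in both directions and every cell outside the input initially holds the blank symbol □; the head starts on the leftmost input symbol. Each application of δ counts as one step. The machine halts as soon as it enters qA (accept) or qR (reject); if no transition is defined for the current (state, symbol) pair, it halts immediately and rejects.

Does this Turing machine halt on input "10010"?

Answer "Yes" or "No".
Step 0: [q0]10010 (head at position 0)
Step 1: δ(q0, 1) = (q0, 1, R)  ⊢  1[q0]0010 (head at position 1)
Step 2: δ(q0, 0) = (q0, 0, R)  ⊢  10[q0]010 (head at position 2)
Step 3: δ(q0, 0) = (q0, 0, R)  ⊢  100[q0]10 (head at position 3)
Step 4: δ(q0, 1) = (q0, 1, R)  ⊢  1001[q0]0 (head at position 4)
Step 5: δ(q0, 0) = (q0, 0, R)  ⊢  10010[q0]□ (head at position 5)
Step 6: δ(q0, □) = (q1, □, L)  ⊢  1001[q1]0□ (head at position 4)
Step 7: δ(q1, 0) = (q2, 1, L)  ⊢  100[q2]11□ (head at position 3)
Step 8: δ(q2, 1) = (q2, 1, L)  ⊢  10[q2]011□ (head at position 2)
Step 9: δ(q2, 0) = (q2, 0, L)  ⊢  1[q2]0011□ (head at position 1)
Step 10: δ(q2, 0) = (q2, 0, L)  ⊢  [q2]10011□ (head at position 0)
Step 11: δ(q2, 1) = (q2, 1, L)  ⊢  [q2]□10011□ (head at position -1)
Step 12: δ(q2, □) = (qA, □, R)  ⊢  □[qA]10011□ (head at position 0)
The machine is in qA, so it halts and accepts.
It halts after 12 steps.

Final answer: Yes - halts after 12 steps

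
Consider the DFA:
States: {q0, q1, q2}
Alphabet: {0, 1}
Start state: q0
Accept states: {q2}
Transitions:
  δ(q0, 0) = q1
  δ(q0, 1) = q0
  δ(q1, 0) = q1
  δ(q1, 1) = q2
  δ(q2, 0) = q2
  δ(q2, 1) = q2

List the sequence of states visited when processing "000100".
Starting at q0
Read '0': q0 -> q1
Read '0': q1 -> q1
Read '0': q1 -> q1
Read '1': q1 -> q2
Read '0': q2 -> q2
Read '0': q2 -> q2

Final answer: q0 -> q1 -> q1 -> q1 -> q2 -> q2 -> q2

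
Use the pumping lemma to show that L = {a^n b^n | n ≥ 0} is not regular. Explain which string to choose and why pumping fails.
Language: L = {a^n b^n | n ≥ 0} (equal numbers of a's followed by b's)
Step 1: Assume for contradiction that L is regular, with pumping length p.
Step 2: Choose s = a^p b^p. Then s ∈ L (it has p a's followed by p b's) and |s| ≥ p.
Step 3: Consider any decomposition s = xyz with |xy| ≤ p and |y| > 0. Since |xy| ≤ p and the first p symbols of s are all a's, y = a^k for some k with 1 ≤ k ≤ p.
Step 4: Pumping up (i = 2): xy²z = a^(p+k) b^p, which has more a's than b's, so xy²z ∉ L.
This contradicts the pumping lemma, so L is not regular.

Final answer: Choose s = a^p b^p. Since |xy| ≤ p, y = a^k with k ≥ 1. Then xy²z = a^(p+k) b^p ∉ L.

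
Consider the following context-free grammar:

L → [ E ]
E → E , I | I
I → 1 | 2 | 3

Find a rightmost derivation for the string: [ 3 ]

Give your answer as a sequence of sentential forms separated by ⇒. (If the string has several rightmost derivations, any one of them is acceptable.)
Start with L.
Step 1: the rightmost non-terminal is L; apply L → [ E ]:  [ E ]
Step 2: the rightmost non-terminal is E; apply E → I:  [ I ]
Step 3: the rightmost non-terminal is I; apply I → 3:  [ 3 ]

Final answer: L ⇒ [ E ] ⇒ [ I ] ⇒ [ 3 ]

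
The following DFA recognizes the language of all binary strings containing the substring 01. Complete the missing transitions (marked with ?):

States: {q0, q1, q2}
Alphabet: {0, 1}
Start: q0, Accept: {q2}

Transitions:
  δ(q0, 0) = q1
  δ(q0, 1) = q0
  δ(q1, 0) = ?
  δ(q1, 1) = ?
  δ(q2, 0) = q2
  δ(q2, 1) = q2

What each state remembers (consistent with the given transitions and accept states):
  q0: 01 not seen yet and the last symbol was not 0
  q1: 01 not seen yet and the last symbol was 0
  q2: the substring 01 has already been seen
Filling in the missing entries:
  δ(q1, 0): in q1 (01 not seen yet and the last symbol was 0), after reading 0 we have: 01 not seen yet and the last symbol was 0 → q1
  δ(q1, 1): in q1 (01 not seen yet and the last symbol was 0), after reading 1 we have: the substring 01 has already been seen → q2

Final answer: δ(q1, 0) = q1; δ(q1, 1) = q2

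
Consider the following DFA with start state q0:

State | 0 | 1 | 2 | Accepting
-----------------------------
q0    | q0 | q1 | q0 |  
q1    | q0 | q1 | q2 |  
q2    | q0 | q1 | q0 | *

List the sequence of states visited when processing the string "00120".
q0 → q0 → q0 → q1 → q2 → q0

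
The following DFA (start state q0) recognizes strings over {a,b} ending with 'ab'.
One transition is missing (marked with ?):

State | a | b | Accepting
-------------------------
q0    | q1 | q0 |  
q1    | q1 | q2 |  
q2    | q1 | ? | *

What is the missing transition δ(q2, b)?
q0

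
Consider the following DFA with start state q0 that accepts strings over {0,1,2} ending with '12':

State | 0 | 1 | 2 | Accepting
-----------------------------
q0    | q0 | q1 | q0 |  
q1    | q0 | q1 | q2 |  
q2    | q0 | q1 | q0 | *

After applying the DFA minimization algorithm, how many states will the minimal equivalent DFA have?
All 3 states are reachable from q0, so none can be removed as unreachable.
Table-filling: first mark every (accepting, non-accepting) pair as distinguishable (accepting: {q2}; non-accepting: {q0, q1}).
Round 1: (q0, q1) on '2' go to q0 and q2, already distinguishable → mark.
Every pair of states is distinguishable, so the DFA is already minimal.
Equivalence classes: {q0}, {q1}, {q2} → 3 states.

Final answer: 3 states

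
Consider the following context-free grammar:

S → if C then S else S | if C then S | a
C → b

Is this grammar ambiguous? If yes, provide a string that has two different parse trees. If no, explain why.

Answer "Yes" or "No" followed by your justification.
The 'dangling else' can attach to either if. Two leftmost derivations of  if b then if b then a else a:
  (1) S ⇒ if C then S else S ⇒ if b then S else S ⇒ if b then if C then S else S ⇒ if b then if b then S else S ⇒ if b then if b then a else S ⇒ if b then if b then a else a   (else belongs to the outer if)
  (2) S ⇒ if C then S ⇒ if b then S ⇒ if b then if C then S else S ⇒ if b then if b then S else S ⇒ if b then if b then a else S ⇒ if b then if b then a else a   (else belongs to the inner if)
Two distinct parse trees for the same string, so the grammar is ambiguous.

Final answer: Yes - the string 'if b then if b then a else a' has two distinct leftmost derivations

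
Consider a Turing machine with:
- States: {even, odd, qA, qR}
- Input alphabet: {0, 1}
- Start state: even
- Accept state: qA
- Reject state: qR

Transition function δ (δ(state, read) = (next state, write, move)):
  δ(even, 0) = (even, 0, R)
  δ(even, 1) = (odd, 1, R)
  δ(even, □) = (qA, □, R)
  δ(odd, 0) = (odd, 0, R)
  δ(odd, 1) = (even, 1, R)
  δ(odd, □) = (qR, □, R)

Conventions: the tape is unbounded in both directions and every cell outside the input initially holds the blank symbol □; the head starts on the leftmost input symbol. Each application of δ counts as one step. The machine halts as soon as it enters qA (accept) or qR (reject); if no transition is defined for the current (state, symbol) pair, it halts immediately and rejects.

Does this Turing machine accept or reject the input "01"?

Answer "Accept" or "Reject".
Step 0: [even]01 (head at position 0)
Step 1: δ(even, 0) = (even, 0, R)  ⊢  0[even]1 (head at position 1)
Step 2: δ(even, 1) = (odd, 1, R)  ⊢  01[odd]□ (head at position 2)
Step 3: δ(odd, □) = (qR, □, R)  ⊢  01□[qR]□ (head at position 3)
The machine is in qR, so it halts and rejects.

Final answer: Reject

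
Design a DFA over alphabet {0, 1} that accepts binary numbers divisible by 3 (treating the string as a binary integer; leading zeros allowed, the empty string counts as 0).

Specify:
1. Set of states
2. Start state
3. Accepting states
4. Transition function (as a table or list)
One valid DFA (any DFA recognizing the same language is acceptable):
States: {q0, q1, q2}
Start: q0
Accepting: {q0}
Transitions (accepting states marked with *):
State | 0 | 1 | Accepting
-------------------------
q0    | q0 | q1 | *
q1    | q2 | q0 |  
q2    | q1 | q2 |  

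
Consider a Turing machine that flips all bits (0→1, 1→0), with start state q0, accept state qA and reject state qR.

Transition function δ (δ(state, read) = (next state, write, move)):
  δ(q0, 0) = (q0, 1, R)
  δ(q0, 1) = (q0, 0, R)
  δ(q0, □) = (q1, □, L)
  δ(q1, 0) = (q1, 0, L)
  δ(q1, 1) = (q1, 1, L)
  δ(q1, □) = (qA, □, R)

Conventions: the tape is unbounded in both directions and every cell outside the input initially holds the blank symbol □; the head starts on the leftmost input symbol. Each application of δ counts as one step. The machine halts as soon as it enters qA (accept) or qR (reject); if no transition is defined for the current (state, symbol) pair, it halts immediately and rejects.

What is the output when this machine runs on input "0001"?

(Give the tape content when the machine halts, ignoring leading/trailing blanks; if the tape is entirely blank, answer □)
Step 0: [q0]0001 (head at position 0)
Step 1: δ(q0, 0) = (q0, 1, R)  ⊢  1[q0]001 (head at position 1)
Step 2: δ(q0, 0) = (q0, 1, R)  ⊢  11[q0]01 (head at position 2)
Step 3: δ(q0, 0) = (q0, 1, R)  ⊢  111[q0]1 (head at position 3)
Step 4: δ(q0, 1) = (q0, 0, R)  ⊢  1110[q0]□ (head at position 4)
Step 5: δ(q0, □) = (q1, □, L)  ⊢  111[q1]0□ (head at position 3)
Step 6: δ(q1, 0) = (q1, 0, L)  ⊢  11[q1]10□ (head at position 2)
Step 7: δ(q1, 1) = (q1, 1, L)  ⊢  1[q1]110□ (head at position 1)
Step 8: δ(q1, 1) = (q1, 1, L)  ⊢  [q1]1110□ (head at position 0)
Step 9: δ(q1, 1) = (q1, 1, L)  ⊢  [q1]□1110□ (head at position -1)
Step 10: δ(q1, □) = (qA, □, R)  ⊢  □[qA]1110□ (head at position 0)
The machine is in qA, so it halts and accepts.
Tape content when halted (ignoring surrounding blanks): 1110

Final answer: Output: 1110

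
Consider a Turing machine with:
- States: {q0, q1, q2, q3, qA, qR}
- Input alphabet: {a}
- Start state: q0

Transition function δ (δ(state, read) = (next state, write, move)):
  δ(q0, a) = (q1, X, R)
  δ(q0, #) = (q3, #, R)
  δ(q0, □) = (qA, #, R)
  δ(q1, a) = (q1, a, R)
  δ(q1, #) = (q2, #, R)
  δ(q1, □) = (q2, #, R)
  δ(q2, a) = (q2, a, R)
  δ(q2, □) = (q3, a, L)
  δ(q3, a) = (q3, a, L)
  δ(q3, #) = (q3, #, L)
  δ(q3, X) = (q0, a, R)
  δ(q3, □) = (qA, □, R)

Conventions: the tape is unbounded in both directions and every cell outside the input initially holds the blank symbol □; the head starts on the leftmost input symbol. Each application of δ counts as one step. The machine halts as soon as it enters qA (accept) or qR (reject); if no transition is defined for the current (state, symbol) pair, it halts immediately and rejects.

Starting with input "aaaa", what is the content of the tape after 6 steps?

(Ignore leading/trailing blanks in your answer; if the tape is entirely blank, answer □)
Step 0: [q0]aaaa (head at position 0)
Step 1: δ(q0, a) = (q1, X, R)  ⊢  X[q1]aaa (head at position 1)
Step 2: δ(q1, a) = (q1, a, R)  ⊢  Xa[q1]aa (head at position 2)
Step 3: δ(q1, a) = (q1, a, R)  ⊢  Xaa[q1]a (head at position 3)
Step 4: δ(q1, a) = (q1, a, R)  ⊢  Xaaa[q1]□ (head at position 4)
Step 5: δ(q1, □) = (q2, #, R)  ⊢  Xaaa#[q2]□ (head at position 5)
Step 6: δ(q2, □) = (q3, a, L)  ⊢  Xaaa[q3]#a (head at position 4)
Tape after 6 steps (ignoring surrounding blanks): Xaaa#a

Final answer: Tape: Xaaa#a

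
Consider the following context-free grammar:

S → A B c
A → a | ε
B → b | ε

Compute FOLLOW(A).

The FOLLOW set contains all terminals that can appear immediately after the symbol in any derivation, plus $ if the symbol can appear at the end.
A occurs in S → A B c followed by B c. Add FIRST(B) minus ε = {b}; B is nullable (B → ε), so what follows B can also follow A: the terminal c. FOLLOW(A) = {b, c}.

Final answer: {b, c}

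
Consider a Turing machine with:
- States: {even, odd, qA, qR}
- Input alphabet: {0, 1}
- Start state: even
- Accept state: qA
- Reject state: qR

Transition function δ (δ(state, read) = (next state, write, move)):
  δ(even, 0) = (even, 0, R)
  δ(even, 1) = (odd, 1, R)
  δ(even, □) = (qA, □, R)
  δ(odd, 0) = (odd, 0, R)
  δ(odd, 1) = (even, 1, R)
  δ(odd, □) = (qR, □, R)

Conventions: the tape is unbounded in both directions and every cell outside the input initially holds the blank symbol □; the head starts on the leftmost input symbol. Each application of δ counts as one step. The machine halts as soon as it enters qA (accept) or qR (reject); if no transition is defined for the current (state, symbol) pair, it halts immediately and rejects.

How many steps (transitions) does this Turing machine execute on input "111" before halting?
Step 0: [even]111 (head at position 0)
Step 1: δ(even, 1) = (odd, 1, R)  ⊢  1[odd]11 (head at position 1)
Step 2: δ(odd, 1) = (even, 1, R)  ⊢  11[even]1 (head at position 2)
Step 3: δ(even, 1) = (odd, 1, R)  ⊢  111[odd]□ (head at position 3)
Step 4: δ(odd, □) = (qR, □, R)  ⊢  111□[qR]□ (head at position 4)
The machine is in qR, so it halts and rejects.
Number of transitions executed: 4.

Final answer: 4 steps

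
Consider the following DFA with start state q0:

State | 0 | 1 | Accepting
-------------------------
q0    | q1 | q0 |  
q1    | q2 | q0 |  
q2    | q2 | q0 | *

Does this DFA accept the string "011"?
Start in q0.
Read '0': q0 → q1
Read '1': q1 → q0
Read '1': q0 → q0
Final state q0 is not accepting, so the string is rejected.

Final answer: No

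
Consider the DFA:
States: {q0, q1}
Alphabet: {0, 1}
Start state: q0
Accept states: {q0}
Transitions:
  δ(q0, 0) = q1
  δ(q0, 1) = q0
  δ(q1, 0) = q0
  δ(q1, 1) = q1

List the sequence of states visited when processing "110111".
Starting at q0
Read '1': q0 -> q0
Read '1': q0 -> q0
Read '0': q0 -> q1
Read '1': q1 -> q1
Read '1': q1 -> q1
Read '1': q1 -> q1

Final answer: q0 -> q0 -> q0 -> q1 -> q1 -> q1 -> q1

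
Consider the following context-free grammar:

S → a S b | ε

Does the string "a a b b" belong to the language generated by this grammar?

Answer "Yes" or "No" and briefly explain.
A derivation exists: S ⇒ a S b ⇒ a a S b b ⇒ a a b b (using S → a S b twice, then S → ε).

Final answer: Yes - a valid derivation exists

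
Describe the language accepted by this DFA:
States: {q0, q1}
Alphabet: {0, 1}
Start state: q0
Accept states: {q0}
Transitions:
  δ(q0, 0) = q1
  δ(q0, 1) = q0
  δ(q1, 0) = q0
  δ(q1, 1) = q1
Analyzing the DFA structure:
Start state: q0
Accept states: {q0}
Interpreting what each state remembers (checking against the transitions):
  q0: an even number of 0s has been read so far
  q1: an odd number of 0s has been read so far
  δ(q0, 0): in q0 (an even number of 0s has been read so far), after reading 0 we have: an odd number of 0s has been read so far → q1
  δ(q0, 1): in q0 (an even number of 0s has been read so far), after reading 1 we have: an even number of 0s has been read so far → q0
  δ(q1, 0): in q1 (an odd number of 0s has been read so far), after reading 0 we have: an even number of 0s has been read so far → q0
  δ(q1, 1): in q1 (an odd number of 0s has been read so far), after reading 1 we have: an odd number of 0s has been read so far → q1
A string is accepted iff it ends in {q0}, i.e. an even number of 0s has been read so far.
Language: All binary strings with an even number of 0s

Final answer: All binary strings with an even number of 0s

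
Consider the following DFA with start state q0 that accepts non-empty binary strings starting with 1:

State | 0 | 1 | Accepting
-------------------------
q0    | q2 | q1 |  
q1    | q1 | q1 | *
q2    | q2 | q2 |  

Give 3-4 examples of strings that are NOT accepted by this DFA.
Any strings that end in a non-accepting state work; for example:
"001": q0 → q2 → q2 → q2; q2 is not accepting → rejected
"011": q0 → q2 → q2 → q2; q2 is not accepting → rejected
"0011": q0 → q2 → q2 → q2 → q2; q2 is not accepting → rejected
"0100": q0 → q2 → q2 → q2 → q2; q2 is not accepting → rejected

Final answer: "001", "011", "0011", "0100"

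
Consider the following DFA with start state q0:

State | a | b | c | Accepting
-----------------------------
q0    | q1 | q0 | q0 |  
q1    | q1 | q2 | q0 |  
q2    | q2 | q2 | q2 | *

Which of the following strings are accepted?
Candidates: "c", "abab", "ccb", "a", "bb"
"c": q0 → q0; q0 is not accepting → rejected
"abab": q0 → q1 → q2 → q2 → q2; q2 is accepting → accepted
"ccb": q0 → q0 → q0 → q0; q0 is not accepting → rejected
"a": q0 → q1; q1 is not accepting → rejected
"bb": q0 → q0 → q0; q0 is not accepting → rejected

Final answer: "abab"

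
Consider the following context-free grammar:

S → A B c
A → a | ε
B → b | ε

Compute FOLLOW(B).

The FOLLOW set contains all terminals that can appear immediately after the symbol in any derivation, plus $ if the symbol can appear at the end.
B occurs in S → A B c, immediately followed by the terminal c. So FOLLOW(B) = {c}.

Final answer: {c}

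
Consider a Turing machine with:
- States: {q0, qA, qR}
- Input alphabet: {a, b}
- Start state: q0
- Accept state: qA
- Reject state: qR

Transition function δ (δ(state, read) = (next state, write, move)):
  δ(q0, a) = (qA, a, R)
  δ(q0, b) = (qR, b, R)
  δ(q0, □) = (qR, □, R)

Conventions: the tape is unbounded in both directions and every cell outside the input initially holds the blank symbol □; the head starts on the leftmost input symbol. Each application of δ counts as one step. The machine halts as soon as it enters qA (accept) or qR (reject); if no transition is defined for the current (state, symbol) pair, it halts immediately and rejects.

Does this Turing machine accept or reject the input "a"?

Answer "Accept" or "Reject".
Step 0: [q0]a (head at position 0)
Step 1: δ(q0, a) = (qA, a, R)  ⊢  a[qA]□ (head at position 1)
The machine is in qA, so it halts and accepts.

Final answer: Accept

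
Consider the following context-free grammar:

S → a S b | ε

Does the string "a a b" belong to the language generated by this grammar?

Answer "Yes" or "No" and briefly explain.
Every derivation applies S → a S b some number n of times and then S → ε, producing a^n b^n with equally many a's and b's. The string a a b has two a's but only one b, so it cannot be derived.

Final answer: No - no valid derivation exists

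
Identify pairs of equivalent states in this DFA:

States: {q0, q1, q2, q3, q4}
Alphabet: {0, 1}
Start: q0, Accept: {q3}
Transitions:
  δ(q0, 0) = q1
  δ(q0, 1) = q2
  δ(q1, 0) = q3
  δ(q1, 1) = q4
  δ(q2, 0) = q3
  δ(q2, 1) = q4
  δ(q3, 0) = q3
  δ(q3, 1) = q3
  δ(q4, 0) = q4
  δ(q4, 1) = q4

Using the table-filling algorithm:
Round 0 – mark pairs where exactly one state is accepting: (q0,q3), (q1,q3), (q2,q3), (q3,q4)
Round 1 – newly marked: (q0,q1) [on 0: q1 vs q3, already marked]; (q0,q2) [on 0: q1 vs q3, already marked]; (q1,q4) [on 0: q3 vs q4, already marked]; (q2,q4) [on 0: q3 vs q4, already marked]
Round 2 – newly marked: (q0,q4) [on 0: q1 vs q4, already marked]
No further pairs can be marked.
(q1, q2) unmarked: δ(q1,0)=q3, δ(q2,0)=q3; δ(q1,1)=q4, δ(q2,1)=q4 → equivalent
Equivalent pairs: (q1, q2)

Final answer: Equivalent pairs: (q1, q2)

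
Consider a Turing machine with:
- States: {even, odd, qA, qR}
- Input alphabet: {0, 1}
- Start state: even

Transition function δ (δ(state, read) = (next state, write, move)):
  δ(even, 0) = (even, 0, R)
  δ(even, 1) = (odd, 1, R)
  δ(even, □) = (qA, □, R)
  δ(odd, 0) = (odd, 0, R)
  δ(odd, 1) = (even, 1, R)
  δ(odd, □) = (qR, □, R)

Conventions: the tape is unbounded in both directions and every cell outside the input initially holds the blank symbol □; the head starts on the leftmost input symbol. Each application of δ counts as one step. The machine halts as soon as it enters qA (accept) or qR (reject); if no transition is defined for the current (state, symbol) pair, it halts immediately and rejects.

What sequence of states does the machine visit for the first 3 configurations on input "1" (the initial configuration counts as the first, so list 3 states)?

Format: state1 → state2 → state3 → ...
Step 0: [even]1 (head at position 0)
Step 1: δ(even, 1) = (odd, 1, R)  ⊢  1[odd]□ (head at position 1)
Step 2: δ(odd, □) = (qR, □, R)  ⊢  1□[qR]□ (head at position 2)
Reading off the states of these 3 configurations: even → odd → qR

Final answer: even → odd → qR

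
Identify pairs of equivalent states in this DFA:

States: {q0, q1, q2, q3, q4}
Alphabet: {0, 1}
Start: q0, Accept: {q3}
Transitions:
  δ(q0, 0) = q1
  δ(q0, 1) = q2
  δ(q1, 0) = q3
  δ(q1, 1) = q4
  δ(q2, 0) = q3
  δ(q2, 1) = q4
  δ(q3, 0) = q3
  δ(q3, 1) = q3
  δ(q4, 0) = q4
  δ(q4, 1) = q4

Using the table-filling algorithm:
Round 0 – mark pairs where exactly one state is accepting: (q0,q3), (q1,q3), (q2,q3), (q3,q4)
Round 1 – newly marked: (q0,q1) [on 0: q1 vs q3, already marked]; (q0,q2) [on 0: q1 vs q3, already marked]; (q1,q4) [on 0: q3 vs q4, already marked]; (q2,q4) [on 0: q3 vs q4, already marked]
Round 2 – newly marked: (q0,q4) [on 0: q1 vs q4, already marked]
No further pairs can be marked.
(q1, q2) unmarked: δ(q1,0)=q3, δ(q2,0)=q3; δ(q1,1)=q4, δ(q2,1)=q4 → equivalent
Equivalent pairs: (q1, q2)

Final answer: Equivalent pairs: (q1, q2)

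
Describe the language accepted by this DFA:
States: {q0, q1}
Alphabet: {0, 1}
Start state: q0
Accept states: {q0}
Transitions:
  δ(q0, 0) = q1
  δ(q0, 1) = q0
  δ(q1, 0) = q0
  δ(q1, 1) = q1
Analyzing the DFA structure:
Start state: q0
Accept states: {q0}
Interpreting what each state remembers (checking against the transitions):
  q0: an even number of 0s has been read so far
  q1: an odd number of 0s has been read so far
  δ(q0, 0): in q0 (an even number of 0s has been read so far), after reading 0 we have: an odd number of 0s has been read so far → q1
  δ(q0, 1): in q0 (an even number of 0s has been read so far), after reading 1 we have: an even number of 0s has been read so far → q0
  δ(q1, 0): in q1 (an odd number of 0s has been read so far), after reading 0 we have: an even number of 0s has been read so far → q0
  δ(q1, 1): in q1 (an odd number of 0s has been read so far), after reading 1 we have: an odd number of 0s has been read so far → q1
A string is accepted iff it ends in {q0}, i.e. an even number of 0s has been read so far.
Language: All binary strings with an even number of 0s

Final answer: All binary strings with an even number of 0s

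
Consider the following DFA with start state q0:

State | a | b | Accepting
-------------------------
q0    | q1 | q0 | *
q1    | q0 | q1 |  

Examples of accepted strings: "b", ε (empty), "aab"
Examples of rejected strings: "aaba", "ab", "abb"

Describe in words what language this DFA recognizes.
strings over {a,b} with an even number of a's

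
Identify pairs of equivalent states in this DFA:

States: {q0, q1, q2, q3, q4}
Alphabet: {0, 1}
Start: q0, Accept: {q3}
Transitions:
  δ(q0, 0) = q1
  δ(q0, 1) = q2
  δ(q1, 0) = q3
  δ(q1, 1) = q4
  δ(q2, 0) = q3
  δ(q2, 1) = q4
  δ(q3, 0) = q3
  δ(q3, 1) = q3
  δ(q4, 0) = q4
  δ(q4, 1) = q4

Using the table-filling algorithm:
Round 0 – mark pairs where exactly one state is accepting: (q0,q3), (q1,q3), (q2,q3), (q3,q4)
Round 1 – newly marked: (q0,q1) [on 0: q1 vs q3, already marked]; (q0,q2) [on 0: q1 vs q3, already marked]; (q1,q4) [on 0: q3 vs q4, already marked]; (q2,q4) [on 0: q3 vs q4, already marked]
Round 2 – newly marked: (q0,q4) [on 0: q1 vs q4, already marked]
No further pairs can be marked.
(q1, q2) unmarked: δ(q1,0)=q3, δ(q2,0)=q3; δ(q1,1)=q4, δ(q2,1)=q4 → equivalent
Equivalent pairs: (q1, q2)

Final answer: Equivalent pairs: (q1, q2)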